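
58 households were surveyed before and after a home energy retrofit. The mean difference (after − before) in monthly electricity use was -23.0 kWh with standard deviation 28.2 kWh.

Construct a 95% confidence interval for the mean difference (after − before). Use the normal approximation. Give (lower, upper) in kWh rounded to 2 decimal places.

(-30.26, -15.74)

Paired design: SE = s_d/√n = 28.2/√58 = 3.7028.
z* = 1.960; margin of error = 1.960 × 3.7028 = 7.2575.
-23.0 ± 7.2575 → (-30.26, -15.74).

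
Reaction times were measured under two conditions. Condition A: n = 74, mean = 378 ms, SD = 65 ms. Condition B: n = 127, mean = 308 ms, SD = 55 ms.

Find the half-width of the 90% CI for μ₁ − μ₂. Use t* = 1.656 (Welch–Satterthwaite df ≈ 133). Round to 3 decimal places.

Standard errors of each mean: 65/√74 = 7.5561 and 55/√127 = 4.8805.
SE(x̄₁ − x̄₂) = √(7.5561² + 4.8805²) = 8.9952 for independent samples with unequal variances.
With t* = 1.656, the margin is 1.656 × 8.9952 = 14.8961.

14.896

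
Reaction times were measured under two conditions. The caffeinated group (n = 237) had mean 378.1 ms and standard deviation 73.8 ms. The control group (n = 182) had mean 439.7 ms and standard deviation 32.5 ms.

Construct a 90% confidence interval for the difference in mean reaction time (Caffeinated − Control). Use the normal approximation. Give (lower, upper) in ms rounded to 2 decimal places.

SE₁ = s₁/√n₁ = 73.8/√237 = 4.7938; SE₂ = 32.5/√182 = 2.4091.
Independent samples, unequal variances: SE_diff = √(SE₁² + SE₂²) = √(22.98051844 + 5.80376281) = 5.3651.
z* = 1.645, so margin of error = 1.645 × 5.3651 = 8.8256.
Difference in means = 378.1 − 439.7 = -61.6000.
-61.6000 ± 8.8256 → (-70.43, -52.77).

(-70.43, -52.77)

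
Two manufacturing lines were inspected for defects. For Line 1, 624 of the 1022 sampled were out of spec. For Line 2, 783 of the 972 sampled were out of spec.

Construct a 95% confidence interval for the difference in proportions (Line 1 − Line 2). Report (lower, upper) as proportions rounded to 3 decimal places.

p̂₁ = 624/1022 = 0.6106 and p̂₂ = 783/972 = 0.8056.
SE₁ = √(p̂₁(1−p̂₁)/n₁) = √(0.6106·0.3894/1022) = 0.01525; SE₂ = √(0.8056·0.1944/972) = 0.01269.
Independent samples: SE of the difference = √(SE₁² + SE₂²) = √(0.0002325625 + 0.0001610361) = 0.01984.
z* for 95% confidence is 1.960, so the margin of error is 1.960 × 0.01984 = 0.03889.
Point estimate p̂₁ − p̂₂ = 0.6106 − 0.8056 = -0.1950.
-0.1950 ± 0.03889 → (-0.234, -0.156).

(-0.234, -0.156)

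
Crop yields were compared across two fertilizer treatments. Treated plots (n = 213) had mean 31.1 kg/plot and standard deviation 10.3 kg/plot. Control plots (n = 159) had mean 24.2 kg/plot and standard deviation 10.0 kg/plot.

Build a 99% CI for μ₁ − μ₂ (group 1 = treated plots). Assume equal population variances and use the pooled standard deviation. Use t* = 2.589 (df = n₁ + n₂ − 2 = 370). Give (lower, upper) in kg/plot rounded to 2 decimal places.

s_p = √[((n₁−1)s₁² + (n₂−1)s₂²)/(n₁+n₂−2)] = √[(212·10.3² + 158·10.0²)/370] = 10.1730.
SE = 10.1730·√(1/213 + 1/159) = 1.0662.
With t* = 2.589, margin = 2.589 × 1.0662 = 2.7604.
x̄₁ − x̄₂ = 31.1 − 24.2 = 6.9000; interval 6.9000 ± 2.7604 = (4.14, 9.66).

(4.14, 9.66)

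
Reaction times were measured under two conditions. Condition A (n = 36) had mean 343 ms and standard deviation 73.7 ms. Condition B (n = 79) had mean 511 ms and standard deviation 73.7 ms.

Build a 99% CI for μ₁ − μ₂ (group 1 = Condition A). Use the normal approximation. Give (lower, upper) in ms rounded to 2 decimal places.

SE₁ = s₁/√n₁ = 73.7/√36 = 12.2833; SE₂ = 73.7/√79 = 8.2919.
Independent samples, unequal variances: SE_diff = √(SE₁² + SE₂²) = √(150.87945889 + 68.75560561) = 14.8201.
z* = 2.576, so margin of error = 2.576 × 14.8201 = 38.1766.
Difference in means = 343 − 511 = -168.0000.
-168.0000 ± 38.1766 → (-206.18, -129.82).

(-206.18, -129.82)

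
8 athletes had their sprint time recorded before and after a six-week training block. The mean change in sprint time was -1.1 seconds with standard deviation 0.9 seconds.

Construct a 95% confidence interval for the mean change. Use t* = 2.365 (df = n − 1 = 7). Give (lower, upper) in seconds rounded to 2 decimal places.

This is a matched-pairs design, so SE = s_d/√n = 0.9/√8 = 0.3182.
Margin = 2.365 × 0.3182 = 0.7525; the interval is -1.1 ± 0.7525 = (-1.85, -0.35).

(-1.85, -0.35)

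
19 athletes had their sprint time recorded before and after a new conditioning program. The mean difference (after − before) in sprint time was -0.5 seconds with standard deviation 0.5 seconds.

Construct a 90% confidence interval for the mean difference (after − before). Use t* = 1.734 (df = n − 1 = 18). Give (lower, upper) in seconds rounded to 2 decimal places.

(-0.70, -0.30)

Paired design: SE = s_d/√n = 0.5/√19 = 0.1147.
t* = 1.734; margin of error = 1.734 × 0.1147 = 0.1989.
-0.5 ± 0.1989 → (-0.70, -0.30).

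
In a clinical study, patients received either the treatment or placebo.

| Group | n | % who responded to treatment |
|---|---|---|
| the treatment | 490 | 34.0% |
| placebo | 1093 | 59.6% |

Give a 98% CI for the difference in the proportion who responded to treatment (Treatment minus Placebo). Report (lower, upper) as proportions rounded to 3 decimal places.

(-0.317, -0.195)

SE₁ = √(p̂₁(1−p̂₁)/n₁) = √(0.3400·0.6600/490) = 0.02140; SE₂ = √(0.5960·0.4040/1093) = 0.01484.
Independent samples: SE of the difference = √(SE₁² + SE₂²) = √(0.00045796 + 0.0002202256) = 0.02604.
z* for 98% confidence is 2.326, so the margin of error is 2.326 × 0.02604 = 0.06057.
Point estimate p̂₁ − p̂₂ = 0.3400 − 0.5960 = -0.2560.
-0.2560 ± 0.06057 → (-0.317, -0.195).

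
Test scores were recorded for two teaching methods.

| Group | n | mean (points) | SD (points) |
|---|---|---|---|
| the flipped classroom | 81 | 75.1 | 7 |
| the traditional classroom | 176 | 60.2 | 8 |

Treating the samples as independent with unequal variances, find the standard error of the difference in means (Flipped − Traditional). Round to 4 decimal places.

0.9842

Standard errors of each mean: 7/√81 = 0.7778 and 8/√176 = 0.6030.
SE(x̄₁ − x̄₂) = √(0.7778² + 0.6030²) = 0.9842 for independent samples with unequal variances.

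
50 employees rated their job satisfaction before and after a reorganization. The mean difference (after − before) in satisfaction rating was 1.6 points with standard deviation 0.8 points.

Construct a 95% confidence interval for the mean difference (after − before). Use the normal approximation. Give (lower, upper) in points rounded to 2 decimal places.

(1.38, 1.82)

This is a matched-pairs design, so SE = s_d/√n = 0.8/√50 = 0.1131.
Margin = 1.960 × 0.1131 = 0.2217; the interval is 1.6 ± 0.2217 = (1.38, 1.82).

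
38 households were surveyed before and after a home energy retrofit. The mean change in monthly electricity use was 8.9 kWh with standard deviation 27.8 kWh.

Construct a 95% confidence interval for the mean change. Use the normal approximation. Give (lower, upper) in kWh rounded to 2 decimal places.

This is a matched-pairs design, so SE = s_d/√n = 27.8/√38 = 4.5098.
Margin = 1.960 × 4.5098 = 8.8392; the interval is 8.9 ± 8.8392 = (0.06, 17.74).

(0.06, 17.74)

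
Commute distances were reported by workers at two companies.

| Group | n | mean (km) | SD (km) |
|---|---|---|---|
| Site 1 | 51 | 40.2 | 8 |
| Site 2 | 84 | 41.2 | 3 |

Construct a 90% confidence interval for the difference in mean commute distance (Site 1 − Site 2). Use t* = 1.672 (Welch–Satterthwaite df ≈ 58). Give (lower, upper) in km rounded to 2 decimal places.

(-2.95, 0.95)

Standard errors of each mean: 8/√51 = 1.1202 and 3/√84 = 0.3273.
SE(x̄₁ − x̄₂) = √(1.1202² + 0.3273²) = 1.1670 for independent samples with unequal variances.
With t* = 1.672, the margin is 1.672 × 1.1670 = 1.9512.
x̄₁ − x̄₂ = 40.2 − 41.2 = -1.0000; the interval is -1.0000 ± 1.9512 = (-2.95, 0.95).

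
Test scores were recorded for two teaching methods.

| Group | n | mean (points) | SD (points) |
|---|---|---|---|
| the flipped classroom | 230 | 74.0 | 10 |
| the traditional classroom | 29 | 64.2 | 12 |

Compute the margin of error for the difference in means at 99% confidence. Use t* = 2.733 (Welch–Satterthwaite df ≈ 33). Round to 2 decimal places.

6.35

SE₁ = s₁/√n₁ = 10/√230 = 0.6594; SE₂ = 12/√29 = 2.2283.
Independent samples, unequal variances: SE_diff = √(SE₁² + SE₂²) = √(0.43480836 + 4.96532089) = 2.3238.
t* = 2.733, so margin of error = 2.733 × 2.3238 = 6.3509.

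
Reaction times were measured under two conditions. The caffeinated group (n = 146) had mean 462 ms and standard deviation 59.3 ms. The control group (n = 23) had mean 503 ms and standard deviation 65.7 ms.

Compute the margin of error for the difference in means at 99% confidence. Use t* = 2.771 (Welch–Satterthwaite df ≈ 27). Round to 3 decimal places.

Per-group SEs: s₁/√n₁ = 59.3/√146 = 4.9077, s₂/√n₂ = 65.7/√23 = 13.6994.
Unpooled SE of the difference: √(24.08551929 + 187.67356036) = 14.5519.
Margin of error = t* · SE = 2.771 × 14.5519 = 40.3233.

40.323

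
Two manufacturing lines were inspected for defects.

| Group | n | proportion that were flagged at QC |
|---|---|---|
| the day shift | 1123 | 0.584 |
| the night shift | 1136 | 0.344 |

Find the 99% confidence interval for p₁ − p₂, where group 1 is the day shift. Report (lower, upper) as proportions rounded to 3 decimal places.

(0.188, 0.292)

SE₁ = √(p̂₁(1−p̂₁)/n₁) = √(0.5840·0.4160/1123) = 0.01471; SE₂ = √(0.3440·0.6560/1136) = 0.01409.
Independent samples: SE of the difference = √(SE₁² + SE₂²) = √(0.0002163841 + 0.0001985281) = 0.02037.
z* for 99% confidence is 2.576, so the margin of error is 2.576 × 0.02037 = 0.05247.
Point estimate p̂₁ − p̂₂ = 0.5840 − 0.3440 = 0.2400.
0.2400 ± 0.05247 → (0.188, 0.292).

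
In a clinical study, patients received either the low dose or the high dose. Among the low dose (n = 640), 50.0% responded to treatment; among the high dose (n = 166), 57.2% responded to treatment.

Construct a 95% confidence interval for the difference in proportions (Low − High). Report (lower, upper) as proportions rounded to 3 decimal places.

(-0.157, 0.013)

SE₁ = √(p̂₁(1−p̂₁)/n₁) = √(0.5000·0.5000/640) = 0.01976; SE₂ = √(0.5720·0.4280/166) = 0.03840.
Independent samples: SE of the difference = √(SE₁² + SE₂²) = √(0.0003904576 + 0.00147456) = 0.04319.
z* for 95% confidence is 1.960, so the margin of error is 1.960 × 0.04319 = 0.08465.
Point estimate p̂₁ − p̂₂ = 0.5000 − 0.5720 = -0.0720.
-0.0720 ± 0.08465 → (-0.157, 0.013).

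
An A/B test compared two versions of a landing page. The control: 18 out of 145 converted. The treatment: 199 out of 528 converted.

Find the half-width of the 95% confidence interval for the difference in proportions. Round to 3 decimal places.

p̂₁ = 18/145 = 0.1241 and p̂₂ = 199/528 = 0.3769.
SE₁ = √(p̂₁(1−p̂₁)/n₁) = √(0.1241·0.8759/145) = 0.02738; SE₂ = √(0.3769·0.6231/528) = 0.02109.
Independent samples: SE of the difference = √(SE₁² + SE₂²) = √(0.0007496644 + 0.0004447881) = 0.03456.
z* for 95% confidence is 1.960, so the margin of error is 1.960 × 0.03456 = 0.06774.

0.068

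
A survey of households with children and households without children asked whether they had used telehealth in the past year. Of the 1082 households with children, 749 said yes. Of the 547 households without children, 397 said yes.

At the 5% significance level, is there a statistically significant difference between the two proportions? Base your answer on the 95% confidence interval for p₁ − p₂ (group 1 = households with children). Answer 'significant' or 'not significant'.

not significant

Sample proportions: 749/1082 = 0.6922, 397/547 = 0.7258.
Each SE is √(p̂(1−p̂)/n): √(0.6922·0.3078/1082) = 0.01403 and √(0.7258·0.2742/547) = 0.01907.
SE(p̂₁ − p̂₂) = √(SE₁² + SE₂²) = √(0.0001968409 + 0.0003636649) = 0.02368, since the two samples are independent.
At 95% confidence z* = 1.960; margin = 1.960 × 0.02368 = 0.04641.
The difference is 0.6922 − 0.7258 = -0.0336, so the interval is -0.0336 ± 0.04641 = (-0.08001, 0.01281).
The interval (-0.08001, 0.01281) contains 0, so the difference is not significant.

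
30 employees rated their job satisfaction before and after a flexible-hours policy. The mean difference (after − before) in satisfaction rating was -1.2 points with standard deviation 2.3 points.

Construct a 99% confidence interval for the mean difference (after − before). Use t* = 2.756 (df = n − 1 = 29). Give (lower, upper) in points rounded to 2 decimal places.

(-2.36, -0.04)

Paired design: SE = s_d/√n = 2.3/√30 = 0.4199.
t* = 2.756; margin of error = 2.756 × 0.4199 = 1.1572.
-1.2 ± 1.1572 → (-2.36, -0.04).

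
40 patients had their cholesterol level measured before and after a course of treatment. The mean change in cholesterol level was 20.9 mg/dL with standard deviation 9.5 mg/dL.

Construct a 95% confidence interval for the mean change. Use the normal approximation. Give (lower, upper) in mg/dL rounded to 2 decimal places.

(17.96, 23.84)

Paired design: SE = s_d/√n = 9.5/√40 = 1.5021.
z* = 1.960; margin of error = 1.960 × 1.5021 = 2.9441.
20.9 ± 2.9441 → (17.96, 23.84).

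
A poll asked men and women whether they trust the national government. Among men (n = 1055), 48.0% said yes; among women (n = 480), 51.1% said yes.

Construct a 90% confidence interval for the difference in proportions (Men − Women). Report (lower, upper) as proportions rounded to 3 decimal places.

SE₁ = √(p̂₁(1−p̂₁)/n₁) = √(0.4800·0.5200/1055) = 0.01538; SE₂ = √(0.5110·0.4890/480) = 0.02282.
Independent samples: SE of the difference = √(SE₁² + SE₂²) = √(0.0002365444 + 0.0005207524) = 0.02752.
z* for 90% confidence is 1.645, so the margin of error is 1.645 × 0.02752 = 0.04527.
Point estimate p̂₁ − p̂₂ = 0.4800 − 0.5110 = -0.0310.
-0.0310 ± 0.04527 → (-0.076, 0.014).

(-0.076, 0.014)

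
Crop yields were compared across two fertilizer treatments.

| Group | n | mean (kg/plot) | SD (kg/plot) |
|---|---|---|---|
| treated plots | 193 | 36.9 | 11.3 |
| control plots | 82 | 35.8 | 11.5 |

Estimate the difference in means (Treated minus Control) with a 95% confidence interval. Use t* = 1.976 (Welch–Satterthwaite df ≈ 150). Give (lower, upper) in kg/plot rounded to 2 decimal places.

(-1.88, 4.08)

SE₁ = s₁/√n₁ = 11.3/√193 = 0.8134; SE₂ = 11.5/√82 = 1.2700.
Independent samples, unequal variances: SE_diff = √(SE₁² + SE₂²) = √(0.66161956 + 1.6129) = 1.5082.
t* = 1.976, so margin of error = 1.976 × 1.5082 = 2.9802.
Difference in means = 36.9 − 35.8 = 1.1000.
1.1000 ± 2.9802 → (-1.88, 4.08).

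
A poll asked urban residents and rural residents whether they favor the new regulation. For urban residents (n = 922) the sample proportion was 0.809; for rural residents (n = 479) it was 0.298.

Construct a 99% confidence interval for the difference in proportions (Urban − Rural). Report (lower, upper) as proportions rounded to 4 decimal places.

(0.4477, 0.5743)

SE₁ = √(p̂₁(1−p̂₁)/n₁) = √(0.8090·0.1910/922) = 0.01295; SE₂ = √(0.2980·0.7020/479) = 0.02090.
Independent samples: SE of the difference = √(SE₁² + SE₂²) = √(0.0001677025 + 0.00043681) = 0.02459.
z* for 99% confidence is 2.576, so the margin of error is 2.576 × 0.02459 = 0.06334.
Point estimate p̂₁ − p̂₂ = 0.8090 − 0.2980 = 0.5110.
0.5110 ± 0.06334 → (0.4477, 0.5743).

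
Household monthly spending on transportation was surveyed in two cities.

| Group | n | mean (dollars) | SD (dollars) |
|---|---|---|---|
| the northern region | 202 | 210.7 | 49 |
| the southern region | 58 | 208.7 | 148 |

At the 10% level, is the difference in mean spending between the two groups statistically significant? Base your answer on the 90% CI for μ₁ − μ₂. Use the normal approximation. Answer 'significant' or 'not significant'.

Standard errors of each mean: 49/√202 = 3.4476 and 148/√58 = 19.4334.
SE(x̄₁ − x̄₂) = √(3.4476² + 19.4334²) = 19.7368 for independent samples with unequal variances.
With z* = 1.645, the margin is 1.645 × 19.7368 = 32.4670.
x̄₁ − x̄₂ = 210.7 − 208.7 = 2.0000; the interval is 2.0000 ± 32.4670 = (-30.4670, 34.4670).
The interval (-30.4670, 34.4670) contains 0, so the difference is not significant.

not significant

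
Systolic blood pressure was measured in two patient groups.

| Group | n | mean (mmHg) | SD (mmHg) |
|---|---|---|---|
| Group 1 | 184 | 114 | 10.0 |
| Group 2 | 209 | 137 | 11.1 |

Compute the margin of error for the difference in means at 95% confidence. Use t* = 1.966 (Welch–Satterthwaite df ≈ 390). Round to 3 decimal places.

2.093

Per-group SEs: s₁/√n₁ = 10.0/√184 = 0.7372, s₂/√n₂ = 11.1/√209 = 0.7678.
Unpooled SE of the difference: √(0.54346384 + 0.58951684) = 1.0644.
Margin of error = t* · SE = 1.966 × 1.0644 = 2.0926.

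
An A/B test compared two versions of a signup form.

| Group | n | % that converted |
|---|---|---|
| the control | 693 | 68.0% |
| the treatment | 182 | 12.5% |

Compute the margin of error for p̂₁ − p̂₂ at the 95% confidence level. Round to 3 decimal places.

SE₁ = √(p̂₁(1−p̂₁)/n₁) = √(0.6800·0.3200/693) = 0.01772; SE₂ = √(0.1250·0.8750/182) = 0.02451.
Independent samples: SE of the difference = √(SE₁² + SE₂²) = √(0.0003139984 + 0.0006007401) = 0.03024.
z* for 95% confidence is 1.960, so the margin of error is 1.960 × 0.03024 = 0.05927.

0.059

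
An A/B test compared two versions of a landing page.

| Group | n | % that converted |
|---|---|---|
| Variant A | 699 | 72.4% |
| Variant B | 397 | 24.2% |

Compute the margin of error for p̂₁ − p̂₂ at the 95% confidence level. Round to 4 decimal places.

0.0536

SE₁ = √(p̂₁(1−p̂₁)/n₁) = √(0.7240·0.2760/699) = 0.01691; SE₂ = √(0.2420·0.7580/397) = 0.02150.
Independent samples: SE of the difference = √(SE₁² + SE₂²) = √(0.0002859481 + 0.00046225) = 0.02735.
z* for 95% confidence is 1.960, so the margin of error is 1.960 × 0.02735 = 0.05361.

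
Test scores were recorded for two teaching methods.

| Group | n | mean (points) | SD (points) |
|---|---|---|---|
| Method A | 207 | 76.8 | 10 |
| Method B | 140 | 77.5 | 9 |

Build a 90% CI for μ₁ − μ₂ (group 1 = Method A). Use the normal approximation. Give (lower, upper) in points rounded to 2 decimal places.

Per-group SEs: s₁/√n₁ = 10/√207 = 0.6950, s₂/√n₂ = 9/√140 = 0.7606.
Unpooled SE of the difference: √(0.483025 + 0.57851236) = 1.0303.
Margin of error = z* · SE = 1.645 × 1.0303 = 1.6948.
x̄₁ − x̄₂ = 76.8 − 77.5 = -0.7000.
CI: -0.7000 ± 1.6948 = (-2.39, 0.99).

(-2.39, 0.99)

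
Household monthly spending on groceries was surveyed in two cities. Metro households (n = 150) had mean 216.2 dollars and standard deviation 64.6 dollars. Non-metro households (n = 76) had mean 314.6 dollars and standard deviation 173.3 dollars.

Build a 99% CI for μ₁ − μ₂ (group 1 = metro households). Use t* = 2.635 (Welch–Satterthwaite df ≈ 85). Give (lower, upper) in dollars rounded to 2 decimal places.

(-152.59, -44.21)

Standard errors of each mean: 64.6/√150 = 5.2746 and 173.3/√76 = 19.8789.
SE(x̄₁ − x̄₂) = √(5.2746² + 19.8789²) = 20.5668 for independent samples with unequal variances.
With t* = 2.635, the margin is 2.635 × 20.5668 = 54.1935.
x̄₁ − x̄₂ = 216.2 − 314.6 = -98.4000; the interval is -98.4000 ± 54.1935 = (-152.59, -44.21).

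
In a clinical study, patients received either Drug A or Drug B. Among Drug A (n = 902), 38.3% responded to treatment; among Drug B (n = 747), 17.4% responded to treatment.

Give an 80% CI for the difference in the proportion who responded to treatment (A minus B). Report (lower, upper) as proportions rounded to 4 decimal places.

SE₁ = √(p̂₁(1−p̂₁)/n₁) = √(0.3830·0.6170/902) = 0.01619; SE₂ = √(0.1740·0.8260/747) = 0.01387.
Independent samples: SE of the difference = √(SE₁² + SE₂²) = √(0.0002621161 + 0.0001923769) = 0.02132.
z* for 80% confidence is 1.282, so the margin of error is 1.282 × 0.02132 = 0.02733.
Point estimate p̂₁ − p̂₂ = 0.3830 − 0.1740 = 0.2090.
0.2090 ± 0.02733 → (0.1817, 0.2363).

(0.1817, 0.2363)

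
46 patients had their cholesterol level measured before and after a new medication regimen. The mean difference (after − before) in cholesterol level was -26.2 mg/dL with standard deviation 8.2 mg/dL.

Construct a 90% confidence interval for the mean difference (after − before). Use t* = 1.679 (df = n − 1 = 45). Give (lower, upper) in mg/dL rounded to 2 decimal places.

(-28.23, -24.17)

Paired design: SE = s_d/√n = 8.2/√46 = 1.2090.
t* = 1.679; margin of error = 1.679 × 1.2090 = 2.0299.
-26.2 ± 2.0299 → (-28.23, -24.17).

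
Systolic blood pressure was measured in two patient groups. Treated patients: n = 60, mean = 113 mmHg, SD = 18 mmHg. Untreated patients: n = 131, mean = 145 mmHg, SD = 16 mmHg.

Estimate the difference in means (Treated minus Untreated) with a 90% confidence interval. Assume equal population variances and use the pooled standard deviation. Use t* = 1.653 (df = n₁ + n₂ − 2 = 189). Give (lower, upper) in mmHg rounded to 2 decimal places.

(-36.29, -27.71)

s_p = √[((n₁−1)s₁² + (n₂−1)s₂²)/(n₁+n₂−2)] = √[(59·18² + 130·16²)/189] = 16.6502.
SE = 16.6502·√(1/60 + 1/131) = 2.5955.
With t* = 1.653, margin = 1.653 × 2.5955 = 4.2904.
x̄₁ − x̄₂ = 113 − 145 = -32.0000; interval -32.0000 ± 4.2904 = (-36.29, -27.71).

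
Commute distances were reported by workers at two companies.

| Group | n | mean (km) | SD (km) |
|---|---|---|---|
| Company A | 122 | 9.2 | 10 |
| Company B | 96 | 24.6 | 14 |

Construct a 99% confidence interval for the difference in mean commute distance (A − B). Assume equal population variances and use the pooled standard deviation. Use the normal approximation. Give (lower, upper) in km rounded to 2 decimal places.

s_p = √[((n₁−1)s₁² + (n₂−1)s₂²)/(n₁+n₂−2)] = √[(121·10² + 95·14²)/216] = 11.9257.
SE = 11.9257·√(1/122 + 1/96) = 1.6270.
With z* = 2.576, margin = 2.576 × 1.6270 = 4.1912.
x̄₁ − x̄₂ = 9.2 − 24.6 = -15.4000; interval -15.4000 ± 4.1912 = (-19.59, -11.21).

(-19.59, -11.21)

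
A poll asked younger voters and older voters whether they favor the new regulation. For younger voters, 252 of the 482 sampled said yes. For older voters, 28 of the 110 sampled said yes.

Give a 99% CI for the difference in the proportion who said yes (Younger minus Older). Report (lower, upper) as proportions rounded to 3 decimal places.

(0.146, 0.390)

Sample proportions: 252/482 = 0.5228, 28/110 = 0.2545.
Each SE is √(p̂(1−p̂)/n): √(0.5228·0.4772/482) = 0.02275 and √(0.2545·0.7455/110) = 0.04153.
SE(p̂₁ − p̂₂) = √(SE₁² + SE₂²) = √(0.0005175625 + 0.0017247409) = 0.04735, since the two samples are independent.
At 99% confidence z* = 2.576; margin = 2.576 × 0.04735 = 0.12197.
The difference is 0.5228 − 0.2545 = 0.2683, so the interval is 0.2683 ± 0.12197 = (0.146, 0.390).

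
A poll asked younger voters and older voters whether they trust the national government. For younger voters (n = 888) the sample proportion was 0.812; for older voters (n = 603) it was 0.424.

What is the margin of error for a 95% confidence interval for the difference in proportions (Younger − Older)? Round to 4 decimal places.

SE₁ = √(p̂₁(1−p̂₁)/n₁) = √(0.8120·0.1880/888) = 0.01311; SE₂ = √(0.4240·0.5760/603) = 0.02012.
Independent samples: SE of the difference = √(SE₁² + SE₂²) = √(0.0001718721 + 0.0004048144) = 0.02401.
z* for 95% confidence is 1.960, so the margin of error is 1.960 × 0.02401 = 0.04706.

0.0471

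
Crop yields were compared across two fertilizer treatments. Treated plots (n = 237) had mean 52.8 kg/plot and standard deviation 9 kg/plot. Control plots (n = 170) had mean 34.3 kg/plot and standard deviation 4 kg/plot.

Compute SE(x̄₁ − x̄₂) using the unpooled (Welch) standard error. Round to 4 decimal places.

Per-group SEs: s₁/√n₁ = 9/√237 = 0.5846, s₂/√n₂ = 4/√170 = 0.3068.
Unpooled SE of the difference: √(0.34175716 + 0.09412624) = 0.6602.

0.6602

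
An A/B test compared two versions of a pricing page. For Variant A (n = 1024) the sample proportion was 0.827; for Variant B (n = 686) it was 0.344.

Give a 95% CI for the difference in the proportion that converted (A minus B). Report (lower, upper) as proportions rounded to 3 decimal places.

(0.441, 0.525)

Each SE is √(p̂(1−p̂)/n): √(0.8270·0.1730/1024) = 0.01182 and √(0.3440·0.6560/686) = 0.01814.
SE(p̂₁ − p̂₂) = √(SE₁² + SE₂²) = √(0.0001397124 + 0.0003290596) = 0.02165, since the two samples are independent.
At 95% confidence z* = 1.960; margin = 1.960 × 0.02165 = 0.04243.
The difference is 0.8270 − 0.3440 = 0.4830, so the interval is 0.4830 ± 0.04243 = (0.441, 0.525).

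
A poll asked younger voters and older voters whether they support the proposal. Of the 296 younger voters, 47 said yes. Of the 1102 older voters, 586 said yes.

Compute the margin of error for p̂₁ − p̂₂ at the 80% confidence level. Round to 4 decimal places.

Sample proportions: 47/296 = 0.1588, 586/1102 = 0.5318.
Each SE is √(p̂(1−p̂)/n): √(0.1588·0.8412/296) = 0.02124 and √(0.5318·0.4682/1102) = 0.01503.
SE(p̂₁ − p̂₂) = √(SE₁² + SE₂²) = √(0.0004511376 + 0.0002259009) = 0.02602, since the two samples are independent.
At 80% confidence z* = 1.282; margin = 1.282 × 0.02602 = 0.03336.

0.0334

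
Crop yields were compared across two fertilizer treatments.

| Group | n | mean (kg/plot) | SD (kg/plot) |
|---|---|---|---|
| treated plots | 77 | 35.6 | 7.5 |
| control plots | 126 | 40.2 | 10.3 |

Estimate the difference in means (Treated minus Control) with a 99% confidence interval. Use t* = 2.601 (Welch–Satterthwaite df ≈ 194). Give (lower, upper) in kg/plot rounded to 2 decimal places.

(-7.86, -1.34)

Per-group SEs: s₁/√n₁ = 7.5/√77 = 0.8547, s₂/√n₂ = 10.3/√126 = 0.9176.
Unpooled SE of the difference: √(0.73051209 + 0.84198976) = 1.2540.
Margin of error = t* · SE = 2.601 × 1.2540 = 3.2617.
x̄₁ − x̄₂ = 35.6 − 40.2 = -4.6000.
CI: -4.6000 ± 3.2617 = (-7.86, -1.34).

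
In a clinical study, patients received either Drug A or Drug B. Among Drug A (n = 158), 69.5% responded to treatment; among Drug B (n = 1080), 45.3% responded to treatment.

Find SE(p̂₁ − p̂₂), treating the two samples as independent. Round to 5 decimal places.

Each SE is √(p̂(1−p̂)/n): √(0.6950·0.3050/158) = 0.03663 and √(0.4530·0.5470/1080) = 0.01515.
SE(p̂₁ − p̂₂) = √(SE₁² + SE₂²) = √(0.0013417569 + 0.0002295225) = 0.03964, since the two samples are independent.

0.03964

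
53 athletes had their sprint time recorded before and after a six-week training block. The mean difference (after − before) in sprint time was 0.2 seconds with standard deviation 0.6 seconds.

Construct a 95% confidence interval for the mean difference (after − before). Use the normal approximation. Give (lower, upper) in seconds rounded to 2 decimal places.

Paired design: SE = s_d/√n = 0.6/√53 = 0.0824.
z* = 1.960; margin of error = 1.960 × 0.0824 = 0.1615.
0.2 ± 0.1615 → (0.04, 0.36).

(0.04, 0.36)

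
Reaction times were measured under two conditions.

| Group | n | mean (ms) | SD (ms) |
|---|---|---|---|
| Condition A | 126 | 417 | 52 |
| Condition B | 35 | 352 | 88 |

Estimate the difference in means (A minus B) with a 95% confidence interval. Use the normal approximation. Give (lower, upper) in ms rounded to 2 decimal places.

(34.46, 95.54)

SE₁ = s₁/√n₁ = 52/√126 = 4.6325; SE₂ = 88/√35 = 14.8747.
Independent samples, unequal variances: SE_diff = √(SE₁² + SE₂²) = √(21.46005625 + 221.25670009) = 15.5794.
z* = 1.960, so margin of error = 1.960 × 15.5794 = 30.5356.
Difference in means = 417 − 352 = 65.0000.
65.0000 ± 30.5356 → (34.46, 95.54).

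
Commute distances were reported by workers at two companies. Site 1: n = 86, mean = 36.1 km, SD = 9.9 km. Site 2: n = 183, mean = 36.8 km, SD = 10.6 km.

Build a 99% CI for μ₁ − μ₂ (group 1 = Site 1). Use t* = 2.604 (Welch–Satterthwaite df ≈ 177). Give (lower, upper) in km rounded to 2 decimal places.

(-4.15, 2.75)

Standard errors of each mean: 9.9/√86 = 1.0675 and 10.6/√183 = 0.7836.
SE(x̄₁ − x̄₂) = √(1.0675² + 0.7836²) = 1.3242 for independent samples with unequal variances.
With t* = 2.604, the margin is 2.604 × 1.3242 = 3.4482.
x̄₁ − x̄₂ = 36.1 − 36.8 = -0.7000; the interval is -0.7000 ± 3.4482 = (-4.15, 2.75).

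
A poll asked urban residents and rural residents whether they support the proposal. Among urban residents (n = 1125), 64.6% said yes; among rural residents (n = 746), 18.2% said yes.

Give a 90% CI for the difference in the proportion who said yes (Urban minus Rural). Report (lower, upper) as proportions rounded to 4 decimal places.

Each SE is √(p̂(1−p̂)/n): √(0.6460·0.3540/1125) = 0.01426 and √(0.1820·0.8180/746) = 0.01413.
SE(p̂₁ − p̂₂) = √(SE₁² + SE₂²) = √(0.0002033476 + 0.0001996569) = 0.02007, since the two samples are independent.
At 90% confidence z* = 1.645; margin = 1.645 × 0.02007 = 0.03302.
The difference is 0.6460 − 0.1820 = 0.4640, so the interval is 0.4640 ± 0.03302 = (0.4310, 0.4970).

(0.4310, 0.4970)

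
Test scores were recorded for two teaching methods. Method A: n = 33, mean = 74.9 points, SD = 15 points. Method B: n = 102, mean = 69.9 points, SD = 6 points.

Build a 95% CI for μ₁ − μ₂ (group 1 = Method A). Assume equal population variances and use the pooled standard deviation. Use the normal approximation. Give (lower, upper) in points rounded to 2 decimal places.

(1.46, 8.54)

s_p = √[((n₁−1)s₁² + (n₂−1)s₂²)/(n₁+n₂−2)] = √[(32·15² + 101·6²)/133] = 9.0263.
SE = 9.0263·√(1/33 + 1/102) = 1.8077.
With z* = 1.960, margin = 1.960 × 1.8077 = 3.5431.
x̄₁ − x̄₂ = 74.9 − 69.9 = 5.0000; interval 5.0000 ± 3.5431 = (1.46, 8.54).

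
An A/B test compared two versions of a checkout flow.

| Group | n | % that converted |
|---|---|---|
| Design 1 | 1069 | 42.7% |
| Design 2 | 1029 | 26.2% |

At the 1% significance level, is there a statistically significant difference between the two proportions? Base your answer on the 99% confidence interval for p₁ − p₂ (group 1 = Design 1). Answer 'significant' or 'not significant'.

significant

Each SE is √(p̂(1−p̂)/n): √(0.4270·0.5730/1069) = 0.01513 and √(0.2620·0.7380/1029) = 0.01371.
SE(p̂₁ − p̂₂) = √(SE₁² + SE₂²) = √(0.0002289169 + 0.0001879641) = 0.02042, since the two samples are independent.
At 99% confidence z* = 2.576; margin = 2.576 × 0.02042 = 0.05260.
The difference is 0.4270 − 0.2620 = 0.1650, so the interval is 0.1650 ± 0.05260 = (0.11240, 0.21760).
The interval (0.11240, 0.21760) does not contain 0, so the difference is significant.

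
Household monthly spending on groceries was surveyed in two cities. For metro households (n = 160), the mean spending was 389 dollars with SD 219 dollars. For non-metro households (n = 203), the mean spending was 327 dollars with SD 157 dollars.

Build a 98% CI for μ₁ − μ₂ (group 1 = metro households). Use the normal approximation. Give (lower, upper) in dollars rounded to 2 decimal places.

Per-group SEs: s₁/√n₁ = 219/√160 = 17.3135, s₂/√n₂ = 157/√203 = 11.0192.
Unpooled SE of the difference: √(299.75728225 + 121.42276864) = 20.5227.
Margin of error = z* · SE = 2.326 × 20.5227 = 47.7358.
x̄₁ − x̄₂ = 389 − 327 = 62.0000.
CI: 62.0000 ± 47.7358 = (14.26, 109.74).

(14.26, 109.74)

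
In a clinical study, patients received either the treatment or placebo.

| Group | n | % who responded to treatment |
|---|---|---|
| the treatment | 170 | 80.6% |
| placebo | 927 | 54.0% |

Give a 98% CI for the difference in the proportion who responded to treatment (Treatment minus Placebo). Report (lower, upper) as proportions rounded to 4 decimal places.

Each SE is √(p̂(1−p̂)/n): √(0.8060·0.1940/170) = 0.03033 and √(0.5400·0.4600/927) = 0.01637.
SE(p̂₁ − p̂₂) = √(SE₁² + SE₂²) = √(0.0009199089 + 0.0002679769) = 0.03447, since the two samples are independent.
At 98% confidence z* = 2.326; margin = 2.326 × 0.03447 = 0.08018.
The difference is 0.8060 − 0.5400 = 0.2660, so the interval is 0.2660 ± 0.08018 = (0.1858, 0.3462).

(0.1858, 0.3462)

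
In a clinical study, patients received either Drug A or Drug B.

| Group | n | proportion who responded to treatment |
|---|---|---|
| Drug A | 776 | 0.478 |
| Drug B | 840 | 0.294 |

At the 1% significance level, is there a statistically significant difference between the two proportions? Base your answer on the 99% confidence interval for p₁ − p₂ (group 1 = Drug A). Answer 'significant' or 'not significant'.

significant

SE₁ = √(p̂₁(1−p̂₁)/n₁) = √(0.4780·0.5220/776) = 0.01793; SE₂ = √(0.2940·0.7060/840) = 0.01572.
Independent samples: SE of the difference = √(SE₁² + SE₂²) = √(0.0003214849 + 0.0002471184) = 0.02385.
z* for 99% confidence is 2.576, so the margin of error is 2.576 × 0.02385 = 0.06144.
Point estimate p̂₁ − p̂₂ = 0.4780 − 0.2940 = 0.1840.
0.1840 ± 0.06144 → (0.12256, 0.24544).
The interval (0.12256, 0.24544) does not contain 0, so the difference is significant.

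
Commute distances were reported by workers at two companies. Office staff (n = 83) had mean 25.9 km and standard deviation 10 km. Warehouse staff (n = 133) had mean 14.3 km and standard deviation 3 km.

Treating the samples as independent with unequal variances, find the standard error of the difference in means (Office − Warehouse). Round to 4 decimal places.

1.1280

SE₁ = s₁/√n₁ = 10/√83 = 1.0976; SE₂ = 3/√133 = 0.2601.
Independent samples, unequal variances: SE_diff = √(SE₁² + SE₂²) = √(1.20472576 + 0.06765201) = 1.1280.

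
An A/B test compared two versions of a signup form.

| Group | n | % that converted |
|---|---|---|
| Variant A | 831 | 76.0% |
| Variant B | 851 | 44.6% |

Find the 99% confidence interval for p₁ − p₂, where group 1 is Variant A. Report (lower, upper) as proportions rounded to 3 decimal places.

Each SE is √(p̂(1−p̂)/n): √(0.7600·0.2400/831) = 0.01482 and √(0.4460·0.5540/851) = 0.01704.
SE(p̂₁ − p̂₂) = √(SE₁² + SE₂²) = √(0.0002196324 + 0.0002903616) = 0.02258, since the two samples are independent.
At 99% confidence z* = 2.576; margin = 2.576 × 0.02258 = 0.05817.
The difference is 0.7600 − 0.4460 = 0.3140, so the interval is 0.3140 ± 0.05817 = (0.256, 0.372).

(0.256, 0.372)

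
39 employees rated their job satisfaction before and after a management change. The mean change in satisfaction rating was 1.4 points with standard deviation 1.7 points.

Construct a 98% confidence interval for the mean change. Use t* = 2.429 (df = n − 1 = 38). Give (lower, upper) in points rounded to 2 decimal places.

This is a matched-pairs design, so SE = s_d/√n = 1.7/√39 = 0.2722.
Margin = 2.429 × 0.2722 = 0.6612; the interval is 1.4 ± 0.6612 = (0.74, 2.06).

(0.74, 2.06)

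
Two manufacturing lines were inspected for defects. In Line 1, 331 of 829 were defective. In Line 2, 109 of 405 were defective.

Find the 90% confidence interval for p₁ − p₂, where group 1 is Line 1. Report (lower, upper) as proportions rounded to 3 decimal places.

(0.084, 0.176)

p̂₁ = 331/829 = 0.3993 and p̂₂ = 109/405 = 0.2691.
SE₁ = √(p̂₁(1−p̂₁)/n₁) = √(0.3993·0.6007/829) = 0.01701; SE₂ = √(0.2691·0.7309/405) = 0.02204.
Independent samples: SE of the difference = √(SE₁² + SE₂²) = √(0.0002893401 + 0.0004857616) = 0.02784.
z* for 90% confidence is 1.645, so the margin of error is 1.645 × 0.02784 = 0.04580.
Point estimate p̂₁ − p̂₂ = 0.3993 − 0.2691 = 0.1302.
0.1302 ± 0.04580 → (0.084, 0.176).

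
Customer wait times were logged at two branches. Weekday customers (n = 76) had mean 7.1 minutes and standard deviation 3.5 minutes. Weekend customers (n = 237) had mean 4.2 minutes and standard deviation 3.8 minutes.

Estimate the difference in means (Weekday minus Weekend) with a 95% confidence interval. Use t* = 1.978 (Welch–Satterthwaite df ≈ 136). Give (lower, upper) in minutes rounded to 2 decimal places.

(1.97, 3.83)

SE₁ = s₁/√n₁ = 3.5/√76 = 0.4015; SE₂ = 3.8/√237 = 0.2468.
Independent samples, unequal variances: SE_diff = √(SE₁² + SE₂²) = √(0.16120225 + 0.06091024) = 0.4713.
t* = 1.978, so margin of error = 1.978 × 0.4713 = 0.9322.
Difference in means = 7.1 − 4.2 = 2.9000.
2.9000 ± 0.9322 → (1.97, 3.83).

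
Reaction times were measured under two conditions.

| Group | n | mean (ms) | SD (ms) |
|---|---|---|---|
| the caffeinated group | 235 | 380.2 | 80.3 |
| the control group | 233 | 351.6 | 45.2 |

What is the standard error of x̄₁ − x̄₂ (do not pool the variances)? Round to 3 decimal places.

SE₁ = s₁/√n₁ = 80.3/√235 = 5.2382; SE₂ = 45.2/√233 = 2.9612.
Independent samples, unequal variances: SE_diff = √(SE₁² + SE₂²) = √(27.43873924 + 8.76870544) = 6.0173.

6.017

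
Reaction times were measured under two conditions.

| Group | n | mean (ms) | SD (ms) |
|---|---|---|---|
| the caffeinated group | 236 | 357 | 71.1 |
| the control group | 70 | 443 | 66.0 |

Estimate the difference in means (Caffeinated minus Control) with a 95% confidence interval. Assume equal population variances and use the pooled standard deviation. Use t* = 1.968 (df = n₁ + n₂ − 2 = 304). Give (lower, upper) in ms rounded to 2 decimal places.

(-104.74, -67.26)

Pooled variance s_p² = [235·71.1² + 69·66.0²] / (236+70−2) = 4896.5077, so s_p = 69.9751.
SE_diff = s_p·√(1/n₁ + 1/n₂) = 69.9751·√(1/236 + 1/70) = 9.5236.
t* = 1.968; margin = 1.968 × 9.5236 = 18.7424.
Difference = 357 − 443 = -86.0000.
-86.0000 ± 18.7424 → (-104.74, -67.26).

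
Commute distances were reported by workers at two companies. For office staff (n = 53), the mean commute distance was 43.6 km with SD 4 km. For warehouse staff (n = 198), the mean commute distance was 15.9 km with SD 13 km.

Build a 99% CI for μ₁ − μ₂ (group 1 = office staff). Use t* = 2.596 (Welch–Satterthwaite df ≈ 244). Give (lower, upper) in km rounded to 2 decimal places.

(24.91, 30.49)

Standard errors of each mean: 4/√53 = 0.5494 and 13/√198 = 0.9239.
SE(x̄₁ − x̄₂) = √(0.5494² + 0.9239²) = 1.0749 for independent samples with unequal variances.
With t* = 2.596, the margin is 2.596 × 1.0749 = 2.7904.
x̄₁ − x̄₂ = 43.6 − 15.9 = 27.7000; the interval is 27.7000 ± 2.7904 = (24.91, 30.49).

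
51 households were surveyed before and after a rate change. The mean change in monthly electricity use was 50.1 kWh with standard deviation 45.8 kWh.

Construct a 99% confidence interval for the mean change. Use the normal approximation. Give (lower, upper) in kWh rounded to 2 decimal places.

(33.58, 66.62)

This is a matched-pairs design, so SE = s_d/√n = 45.8/√51 = 6.4133.
Margin = 2.576 × 6.4133 = 16.5207; the interval is 50.1 ± 16.5207 = (33.58, 66.62).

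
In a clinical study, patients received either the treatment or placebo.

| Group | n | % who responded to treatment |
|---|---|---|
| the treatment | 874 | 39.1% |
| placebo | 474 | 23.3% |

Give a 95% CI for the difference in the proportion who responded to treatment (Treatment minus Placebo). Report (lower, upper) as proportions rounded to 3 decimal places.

The two standard errors are √(0.3910×0.6090/874) = 0.01651 and √(0.2330×0.7670/474) = 0.01942.
Because the samples are independent, SE_diff = √(0.01651² + 0.01942²) = 0.02549.
Using z* = 1.960 for 95%, ME = 1.960 × 0.02549 = 0.04996.
p̂₁ − p̂₂ = 0.1580; interval 0.1580 ± 0.04996 gives (0.108, 0.208).

(0.108, 0.208)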